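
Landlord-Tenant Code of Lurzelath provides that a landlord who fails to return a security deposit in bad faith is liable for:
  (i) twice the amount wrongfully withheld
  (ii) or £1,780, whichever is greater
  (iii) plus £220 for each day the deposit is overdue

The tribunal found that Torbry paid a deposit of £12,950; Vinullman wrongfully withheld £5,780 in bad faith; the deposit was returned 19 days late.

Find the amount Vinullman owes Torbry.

Recovery: £15,740

Doubled: 2 × £5,780 = £11,560
Minimum £1,780: £11,560 meets the minimum, no increase.
Late-return penalty: 19 × £220 = £4,180
Damages plus late penalty: £11,560 + £4,180 = £15,740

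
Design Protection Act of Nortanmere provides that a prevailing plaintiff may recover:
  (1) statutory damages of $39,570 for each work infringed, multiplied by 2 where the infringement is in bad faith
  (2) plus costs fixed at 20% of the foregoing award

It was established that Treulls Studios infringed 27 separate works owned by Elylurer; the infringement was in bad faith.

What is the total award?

Statutory damages: 27 × $39,570 = $1,068,390
Doubled: 2 × $1,068,390 = $2,136,780
Costs: 20% of $2,136,780 = $427,356
Award plus costs: $2,136,780 + $427,356 = $2,564,136

Award: $2,564,136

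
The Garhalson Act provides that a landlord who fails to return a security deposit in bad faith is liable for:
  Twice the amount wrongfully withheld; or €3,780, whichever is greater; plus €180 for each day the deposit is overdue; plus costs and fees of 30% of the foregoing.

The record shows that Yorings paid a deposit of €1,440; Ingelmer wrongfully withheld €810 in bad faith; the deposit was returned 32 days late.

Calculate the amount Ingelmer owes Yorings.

€12,402

Doubled: 2 × €810 = €1,620
Minimum €3,780: €1,620 is below the minimum → €3,780
Late-return penalty: 32 × €180 = €5,760
Damages plus late penalty: €3,780 + €5,760 = €9,540
Costs and fees: 30% of €9,540 = €2,862
Total recovery: €9,540 + €2,862 = €12,402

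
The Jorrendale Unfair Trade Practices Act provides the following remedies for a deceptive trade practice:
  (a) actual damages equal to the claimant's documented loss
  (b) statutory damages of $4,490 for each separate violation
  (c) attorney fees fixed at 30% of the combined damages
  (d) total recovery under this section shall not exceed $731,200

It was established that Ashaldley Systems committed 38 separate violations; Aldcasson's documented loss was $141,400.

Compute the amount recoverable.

Statutory damages: 38 × $4,490 = $170,620
Combined damages: $141,400 + $170,620 = $312,020
Attorney fees: 30% of $312,020 = $93,606
Total before cap: $312,020 + $93,606 = $405,626
Cap at $731,200: $405,626 is within the cap, no reduction.

$405,626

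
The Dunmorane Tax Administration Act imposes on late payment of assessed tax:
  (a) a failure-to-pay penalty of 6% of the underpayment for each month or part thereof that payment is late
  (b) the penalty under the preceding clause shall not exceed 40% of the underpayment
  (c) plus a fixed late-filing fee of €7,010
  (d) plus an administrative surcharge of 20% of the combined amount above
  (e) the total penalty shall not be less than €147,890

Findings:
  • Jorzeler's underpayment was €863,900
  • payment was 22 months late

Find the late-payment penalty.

Accrued rate: 6% × 22 = 132%, capped at 40% → 40%
Failure-to-pay penalty: 40% of €863,900 = €345,560
Penalty before surcharge: €345,560 + €7,010 = €352,570
Administrative surcharge: 20% of €352,570 = €70,514
Total penalty: €352,570 + €70,514 = €423,084
Minimum €147,890: €423,084 meets the minimum, no increase.

€423,084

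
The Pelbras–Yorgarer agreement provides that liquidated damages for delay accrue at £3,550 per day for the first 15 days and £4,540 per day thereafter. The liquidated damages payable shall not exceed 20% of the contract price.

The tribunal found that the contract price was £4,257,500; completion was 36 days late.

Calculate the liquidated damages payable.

First 15 days: 15 × £3,550 = £53,250
Remaining days: (36 − 15) × £4,540 = £95,340
Accrued per-day damages: £53,250 + £95,340 = £148,590
Cap: 20% of £4,257,500 = £851,500
Cap at £851,500: £148,590 is within the cap, no reduction.

Liquidated damages: £148,590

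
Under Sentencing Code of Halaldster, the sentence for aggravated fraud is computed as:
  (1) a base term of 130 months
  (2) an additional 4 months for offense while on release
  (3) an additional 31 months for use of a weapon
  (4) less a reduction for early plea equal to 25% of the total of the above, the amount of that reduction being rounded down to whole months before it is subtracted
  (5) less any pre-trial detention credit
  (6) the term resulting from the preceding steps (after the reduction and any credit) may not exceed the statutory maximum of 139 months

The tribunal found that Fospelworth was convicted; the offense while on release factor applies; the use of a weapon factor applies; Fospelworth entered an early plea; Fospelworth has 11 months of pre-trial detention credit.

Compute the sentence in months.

Offense while on release enhancement: +4 months
Use of a weapon enhancement: +31 months
Adjusted term: 130 months + 4 months + 31 months = 165 months
Early plea reduction: 25% of 165 months = 41 months (rounded down)
After reduction: 165 − 41 = 124 months
Less pre-trial detention credit: 124 months − 11 months = 113 months
Cap at 139 months: 113 months is within the cap, no reduction.

113 months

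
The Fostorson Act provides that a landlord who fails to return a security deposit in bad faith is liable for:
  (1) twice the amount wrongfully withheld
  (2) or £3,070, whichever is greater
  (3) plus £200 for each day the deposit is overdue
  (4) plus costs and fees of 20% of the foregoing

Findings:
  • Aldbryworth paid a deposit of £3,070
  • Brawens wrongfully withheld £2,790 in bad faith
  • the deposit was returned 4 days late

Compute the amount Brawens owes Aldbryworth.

Doubled: 2 × £2,790 = £5,580
Minimum £3,070: £5,580 meets the minimum, no increase.
Late-return penalty: 4 × £200 = £800
Damages plus late penalty: £5,580 + £800 = £6,380
Costs and fees: 20% of £6,380 = £1,276
Total recovery: £6,380 + £1,276 = £7,656

£7,656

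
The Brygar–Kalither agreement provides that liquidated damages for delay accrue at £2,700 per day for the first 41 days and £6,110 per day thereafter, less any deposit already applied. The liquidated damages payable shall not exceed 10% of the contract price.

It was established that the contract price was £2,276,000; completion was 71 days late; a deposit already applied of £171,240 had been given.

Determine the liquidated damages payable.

First 41 days: 41 × £2,700 = £110,700
Remaining days: (71 − 41) × £6,110 = £183,300
Accrued per-day damages: £110,700 + £183,300 = £294,000
Less deposit already applied: £294,000 − £171,240 = £122,760
Cap: 10% of £2,276,000 = £227,600
Cap at £227,600: £122,760 is within the cap, no reduction.

£122,760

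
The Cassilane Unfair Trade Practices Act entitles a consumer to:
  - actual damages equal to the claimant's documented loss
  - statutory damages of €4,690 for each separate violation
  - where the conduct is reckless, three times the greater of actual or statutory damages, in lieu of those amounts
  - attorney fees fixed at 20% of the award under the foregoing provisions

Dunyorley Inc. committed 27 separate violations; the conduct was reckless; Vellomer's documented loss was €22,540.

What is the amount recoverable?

€455,868

Statutory damages: 27 × €4,690 = €126,630
Greater of actual damages (€22,540) or statutory damages (€126,630): €126,630
Trebled: 3 × €126,630 = €379,890
Attorney fees: 20% of €379,890 = €75,978
Total recovery: €379,890 + €75,978 = €455,868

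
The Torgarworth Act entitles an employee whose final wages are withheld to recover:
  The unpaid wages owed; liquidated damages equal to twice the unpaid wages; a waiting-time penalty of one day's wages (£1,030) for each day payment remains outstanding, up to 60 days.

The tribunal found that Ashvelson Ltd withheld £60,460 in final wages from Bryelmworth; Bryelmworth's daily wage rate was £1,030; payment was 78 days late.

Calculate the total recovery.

Total award: £243,180

Doubled: 2 × £60,460 = £120,920
Penalty days: min(78, 60) = 60
Waiting-time penalty: 60 × £1,030 = £61,800
Total award: £60,460 + £120,920 + £61,800 = £243,180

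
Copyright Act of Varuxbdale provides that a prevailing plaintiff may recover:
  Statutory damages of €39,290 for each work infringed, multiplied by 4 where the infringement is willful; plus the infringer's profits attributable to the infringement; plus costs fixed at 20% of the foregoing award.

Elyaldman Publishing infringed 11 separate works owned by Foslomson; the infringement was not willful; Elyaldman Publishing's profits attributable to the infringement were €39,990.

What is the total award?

Award: €566,616

Statutory damages: 11 × €39,290 = €432,190
Infringement not willful: no ×4 enhancement.
Combined award: €432,190 + €39,990 = €472,180
Costs: 20% of €472,180 = €94,436
Award plus costs: €472,180 + €94,436 = €566,616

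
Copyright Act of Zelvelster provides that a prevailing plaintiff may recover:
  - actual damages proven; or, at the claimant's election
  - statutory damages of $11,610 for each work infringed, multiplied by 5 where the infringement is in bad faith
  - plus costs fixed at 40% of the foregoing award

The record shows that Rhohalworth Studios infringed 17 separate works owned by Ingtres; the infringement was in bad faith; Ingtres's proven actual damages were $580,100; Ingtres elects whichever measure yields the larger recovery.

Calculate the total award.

$1,381,590

Statutory damages: 17 × $11,610 = $197,370
Multiplied by 5: 5 × $197,370 = $986,850
Greater of actual damages ($580,100) or enhanced statutory damages ($986,850): $986,850
Costs: 40% of $986,850 = $394,740
Award plus costs: $986,850 + $394,740 = $1,381,590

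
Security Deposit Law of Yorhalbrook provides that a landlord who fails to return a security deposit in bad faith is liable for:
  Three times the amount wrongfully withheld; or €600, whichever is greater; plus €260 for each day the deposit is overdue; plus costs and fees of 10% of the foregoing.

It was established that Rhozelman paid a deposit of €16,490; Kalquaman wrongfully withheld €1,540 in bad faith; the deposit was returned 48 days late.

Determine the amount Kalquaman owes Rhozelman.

Trebled: 3 × €1,540 = €4,620
Minimum €600: €4,620 meets the minimum, no increase.
Late-return penalty: 48 × €260 = €12,480
Damages plus late penalty: €4,620 + €12,480 = €17,100
Costs and fees: 10% of €17,100 = €1,710
Total recovery: €17,100 + €1,710 = €18,810

€18,810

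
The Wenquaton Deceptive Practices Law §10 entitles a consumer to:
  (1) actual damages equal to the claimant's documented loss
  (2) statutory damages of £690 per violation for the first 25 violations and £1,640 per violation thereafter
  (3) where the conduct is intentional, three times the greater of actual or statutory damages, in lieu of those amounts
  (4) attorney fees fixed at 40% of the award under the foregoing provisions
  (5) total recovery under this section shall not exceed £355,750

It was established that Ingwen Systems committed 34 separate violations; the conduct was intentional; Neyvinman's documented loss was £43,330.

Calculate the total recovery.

First 25 violations: 25 × £690 = £17,250
Remaining violations: (34 − 25) × £1,640 = £14,760
Statutory damages: £17,250 + £14,760 = £32,010
Greater of actual damages (£43,330) or statutory damages (£32,010): £43,330
Trebled: 3 × £43,330 = £129,990
Attorney fees: 40% of £129,990 = £51,996
Total before cap: £129,990 + £51,996 = £181,986
Cap at £355,750: £181,986 is within the cap, no reduction.

Total recovery: £181,986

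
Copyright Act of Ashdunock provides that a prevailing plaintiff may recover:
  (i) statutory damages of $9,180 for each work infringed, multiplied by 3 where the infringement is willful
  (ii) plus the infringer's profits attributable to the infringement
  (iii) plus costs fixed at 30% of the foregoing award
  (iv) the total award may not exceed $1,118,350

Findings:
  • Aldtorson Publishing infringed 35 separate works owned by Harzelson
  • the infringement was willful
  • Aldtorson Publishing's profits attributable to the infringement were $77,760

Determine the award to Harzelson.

$1,118,350

Statutory damages: 35 × $9,180 = $321,300
Trebled: 3 × $321,300 = $963,900
Combined award: $963,900 + $77,760 = $1,041,660
Costs: 30% of $1,041,660 = $312,498
Award plus costs: $1,041,660 + $312,498 = $1,354,158
Cap at $1,118,350: $1,354,158 exceeds the cap → $1,118,350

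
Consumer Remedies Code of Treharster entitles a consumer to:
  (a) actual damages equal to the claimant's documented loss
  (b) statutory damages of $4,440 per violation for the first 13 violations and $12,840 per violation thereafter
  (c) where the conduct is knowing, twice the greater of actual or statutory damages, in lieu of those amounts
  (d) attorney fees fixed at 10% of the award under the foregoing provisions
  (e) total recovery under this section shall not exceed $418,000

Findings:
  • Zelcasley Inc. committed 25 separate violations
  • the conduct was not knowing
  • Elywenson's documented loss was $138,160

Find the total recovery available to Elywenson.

$384,956

First 13 violations: 13 × $4,440 = $57,720
Remaining violations: (25 − 13) × $12,840 = $154,080
Statutory damages: $57,720 + $154,080 = $211,800
Conduct not knowing: the in-lieu enhancement does not apply.
Actual plus statutory damages: $138,160 + $211,800 = $349,960
Attorney fees: 10% of $349,960 = $34,996
Total before cap: $349,960 + $34,996 = $384,956
Cap at $418,000: $384,956 is within the cap, no reduction.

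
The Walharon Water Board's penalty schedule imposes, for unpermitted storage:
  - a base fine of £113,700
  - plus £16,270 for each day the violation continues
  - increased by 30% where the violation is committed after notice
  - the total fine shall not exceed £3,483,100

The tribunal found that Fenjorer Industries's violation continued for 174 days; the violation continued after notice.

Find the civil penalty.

Per-day component: 174 × £16,270 = £2,830,980
Base plus per-day: £113,700 + £2,830,980 = £2,944,680
Enhancement: 30% of £2,944,680 = £883,404
Enhanced fine: £2,944,680 + £883,404 = £3,828,084
Cap at £3,483,100: £3,828,084 exceeds the cap → £3,483,100

£3,483,100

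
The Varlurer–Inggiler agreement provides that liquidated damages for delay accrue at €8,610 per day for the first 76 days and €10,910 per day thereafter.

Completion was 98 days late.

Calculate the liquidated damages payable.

€894,380

First 76 days: 76 × €8,610 = €654,360
Remaining days: (98 − 76) × €10,910 = €240,020
Accrued per-day damages: €654,360 + €240,020 = €894,380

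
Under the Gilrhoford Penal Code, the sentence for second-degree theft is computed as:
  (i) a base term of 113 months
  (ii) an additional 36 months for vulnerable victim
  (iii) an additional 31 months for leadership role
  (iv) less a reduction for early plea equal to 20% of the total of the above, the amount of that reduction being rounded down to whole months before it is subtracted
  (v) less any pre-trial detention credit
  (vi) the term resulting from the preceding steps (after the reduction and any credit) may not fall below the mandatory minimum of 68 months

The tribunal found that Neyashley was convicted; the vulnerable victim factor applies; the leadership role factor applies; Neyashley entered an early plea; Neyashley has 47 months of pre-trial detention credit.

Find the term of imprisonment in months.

97 months

Vulnerable victim enhancement: +36 months
Leadership role enhancement: +31 months
Adjusted term: 113 months + 36 months + 31 months = 180 months
Early plea reduction: 20% of 180 months = 36 months (rounded down)
After reduction: 180 − 36 = 144 months
Less pre-trial detention credit: 144 months − 47 months = 97 months
Minimum 68 months: 97 months meets the minimum, no increase.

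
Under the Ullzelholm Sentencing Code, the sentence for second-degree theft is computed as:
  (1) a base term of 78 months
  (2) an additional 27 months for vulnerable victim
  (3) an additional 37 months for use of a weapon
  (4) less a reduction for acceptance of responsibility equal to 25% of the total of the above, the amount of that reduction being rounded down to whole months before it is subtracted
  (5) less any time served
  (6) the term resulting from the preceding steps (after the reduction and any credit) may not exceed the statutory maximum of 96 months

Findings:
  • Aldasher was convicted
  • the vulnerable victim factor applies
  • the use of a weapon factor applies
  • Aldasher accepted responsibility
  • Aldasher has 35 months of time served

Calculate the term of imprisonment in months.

Vulnerable victim enhancement: +27 months
Use of a weapon enhancement: +37 months
Adjusted term: 78 months + 27 months + 37 months = 142 months
Acceptance of responsibility reduction: 25% of 142 months = 35 months (rounded down)
After reduction: 142 − 35 = 107 months
Less time served: 107 months − 35 months = 72 months
Cap at 96 months: 72 months is within the cap, no reduction.

Sentence: 72 months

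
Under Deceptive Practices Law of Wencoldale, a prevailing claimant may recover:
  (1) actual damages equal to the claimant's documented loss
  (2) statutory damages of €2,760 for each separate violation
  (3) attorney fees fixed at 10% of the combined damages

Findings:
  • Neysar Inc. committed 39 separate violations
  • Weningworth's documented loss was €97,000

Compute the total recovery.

€225,104

Statutory damages: 39 × €2,760 = €107,640
Combined damages: €97,000 + €107,640 = €204,640
Attorney fees: 10% of €204,640 = €20,464
Total recovery: €204,640 + €20,464 = €225,104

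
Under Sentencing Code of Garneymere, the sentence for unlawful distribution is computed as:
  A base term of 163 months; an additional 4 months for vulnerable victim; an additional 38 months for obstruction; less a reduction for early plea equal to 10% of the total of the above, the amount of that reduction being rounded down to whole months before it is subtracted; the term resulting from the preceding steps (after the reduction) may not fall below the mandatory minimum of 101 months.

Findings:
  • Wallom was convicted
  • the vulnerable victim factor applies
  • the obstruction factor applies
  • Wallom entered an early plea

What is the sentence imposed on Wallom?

185 months

Vulnerable victim enhancement: +4 months
Obstruction enhancement: +38 months
Adjusted term: 163 months + 4 months + 38 months = 205 months
Early plea reduction: 10% of 205 months = 20 months (rounded down)
After reduction: 205 − 20 = 185 months
Minimum 101 months: 185 months meets the minimum, no increase.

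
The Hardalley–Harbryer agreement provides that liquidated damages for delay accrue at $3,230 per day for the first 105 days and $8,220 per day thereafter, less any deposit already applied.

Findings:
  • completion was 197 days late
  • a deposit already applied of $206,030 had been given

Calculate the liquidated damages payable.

First 105 days: 105 × $3,230 = $339,150
Remaining days: (197 − 105) × $8,220 = $756,240
Accrued per-day damages: $339,150 + $756,240 = $1,095,390
Less deposit already applied: $1,095,390 − $206,030 = $889,360

Liquidated damages: $889,360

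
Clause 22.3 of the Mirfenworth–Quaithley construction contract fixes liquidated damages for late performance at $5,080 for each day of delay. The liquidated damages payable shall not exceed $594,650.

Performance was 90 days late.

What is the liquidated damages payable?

$457,200

Per-day damages: 90 × $5,080 = $457,200
Cap at $594,650: $457,200 is within the cap, no reduction.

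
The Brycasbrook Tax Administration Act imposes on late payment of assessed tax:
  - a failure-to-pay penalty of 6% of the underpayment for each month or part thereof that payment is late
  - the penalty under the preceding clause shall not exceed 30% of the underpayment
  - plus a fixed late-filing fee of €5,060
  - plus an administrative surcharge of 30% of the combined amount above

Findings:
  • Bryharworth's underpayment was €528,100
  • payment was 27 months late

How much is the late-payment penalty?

€212,537

Accrued rate: 6% × 27 = 162%, capped at 30% → 30%
Failure-to-pay penalty: 30% of €528,100 = €158,430
Penalty before surcharge: €158,430 + €5,060 = €163,490
Administrative surcharge: 30% of €163,490 = €49,047
Total penalty: €163,490 + €49,047 = €212,537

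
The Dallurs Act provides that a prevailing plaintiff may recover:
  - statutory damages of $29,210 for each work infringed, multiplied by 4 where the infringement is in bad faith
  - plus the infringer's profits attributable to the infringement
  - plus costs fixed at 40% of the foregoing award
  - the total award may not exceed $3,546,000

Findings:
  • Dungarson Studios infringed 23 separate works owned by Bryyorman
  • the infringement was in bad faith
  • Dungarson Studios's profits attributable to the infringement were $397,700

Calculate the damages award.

Statutory damages: 23 × $29,210 = $671,830
Multiplied by 4: 4 × $671,830 = $2,687,320
Combined award: $2,687,320 + $397,700 = $3,085,020
Costs: 40% of $3,085,020 = $1,234,008
Award plus costs: $3,085,020 + $1,234,008 = $4,319,028
Cap at $3,546,000: $4,319,028 exceeds the cap → $3,546,000

$3,546,000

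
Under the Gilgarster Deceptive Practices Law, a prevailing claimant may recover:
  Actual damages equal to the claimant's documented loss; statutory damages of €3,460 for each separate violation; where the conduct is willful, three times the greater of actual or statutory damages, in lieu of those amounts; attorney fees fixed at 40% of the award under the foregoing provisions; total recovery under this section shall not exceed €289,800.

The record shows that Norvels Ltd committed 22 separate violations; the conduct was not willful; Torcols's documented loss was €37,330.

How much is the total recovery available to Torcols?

Statutory damages: 22 × €3,460 = €76,120
Conduct not willful: the in-lieu enhancement does not apply.
Actual plus statutory damages: €37,330 + €76,120 = €113,450
Attorney fees: 40% of €113,450 = €45,380
Total before cap: €113,450 + €45,380 = €158,830
Cap at €289,800: €158,830 is within the cap, no reduction.

€158,830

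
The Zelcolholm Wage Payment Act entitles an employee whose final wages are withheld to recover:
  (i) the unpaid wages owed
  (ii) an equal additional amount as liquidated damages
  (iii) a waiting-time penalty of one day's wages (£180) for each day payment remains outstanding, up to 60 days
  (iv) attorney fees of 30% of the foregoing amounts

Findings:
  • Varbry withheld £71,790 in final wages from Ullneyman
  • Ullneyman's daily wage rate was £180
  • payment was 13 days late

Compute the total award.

£189,696

Liquidated damages (equal amount): £71,790
Penalty days: min(13, 60) = 13
Waiting-time penalty: 13 × £180 = £2,340
Subtotal: £71,790 + £71,790 + £2,340 = £145,920
Attorney fees: 30% of £145,920 = £43,776
Total award: £145,920 + £43,776 = £189,696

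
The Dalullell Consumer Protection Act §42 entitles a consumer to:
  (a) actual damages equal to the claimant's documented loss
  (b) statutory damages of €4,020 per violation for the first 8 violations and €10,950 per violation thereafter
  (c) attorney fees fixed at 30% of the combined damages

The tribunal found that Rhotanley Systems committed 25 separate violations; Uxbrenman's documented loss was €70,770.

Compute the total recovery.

€375,804

First 8 violations: 8 × €4,020 = €32,160
Remaining violations: (25 − 8) × €10,950 = €186,150
Statutory damages: €32,160 + €186,150 = €218,310
Combined damages: €70,770 + €218,310 = €289,080
Attorney fees: 30% of €289,080 = €86,724
Total recovery: €289,080 + €86,724 = €375,804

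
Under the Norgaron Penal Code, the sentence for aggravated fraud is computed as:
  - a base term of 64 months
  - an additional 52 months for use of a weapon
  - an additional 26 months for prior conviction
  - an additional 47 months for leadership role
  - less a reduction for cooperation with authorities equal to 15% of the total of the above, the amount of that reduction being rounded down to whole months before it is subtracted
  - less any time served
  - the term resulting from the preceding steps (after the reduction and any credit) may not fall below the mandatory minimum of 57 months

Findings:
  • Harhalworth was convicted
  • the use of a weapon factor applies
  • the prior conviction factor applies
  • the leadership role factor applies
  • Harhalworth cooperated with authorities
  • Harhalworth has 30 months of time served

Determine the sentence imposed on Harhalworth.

Use of a weapon enhancement: +52 months
Prior conviction enhancement: +26 months
Leadership role enhancement: +47 months
Adjusted term: 64 months + 52 months + 26 months + 47 months = 189 months
Cooperation with authorities reduction: 15% of 189 months = 28 months (rounded down)
After reduction: 189 − 28 = 161 months
Less time served: 161 months − 30 months = 131 months
Minimum 57 months: 131 months meets the minimum, no increase.

Sentence: 131 months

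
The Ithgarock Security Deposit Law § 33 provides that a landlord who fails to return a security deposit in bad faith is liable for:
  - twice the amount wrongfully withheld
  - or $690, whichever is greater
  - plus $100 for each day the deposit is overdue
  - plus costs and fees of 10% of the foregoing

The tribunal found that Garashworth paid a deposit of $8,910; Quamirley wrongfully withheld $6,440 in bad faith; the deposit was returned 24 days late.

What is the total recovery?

Recovery: $16,808

Doubled: 2 × $6,440 = $12,880
Minimum $690: $12,880 meets the minimum, no increase.
Late-return penalty: 24 × $100 = $2,400
Damages plus late penalty: $12,880 + $2,400 = $15,280
Costs and fees: 10% of $15,280 = $1,528
Total recovery: $15,280 + $1,528 = $16,808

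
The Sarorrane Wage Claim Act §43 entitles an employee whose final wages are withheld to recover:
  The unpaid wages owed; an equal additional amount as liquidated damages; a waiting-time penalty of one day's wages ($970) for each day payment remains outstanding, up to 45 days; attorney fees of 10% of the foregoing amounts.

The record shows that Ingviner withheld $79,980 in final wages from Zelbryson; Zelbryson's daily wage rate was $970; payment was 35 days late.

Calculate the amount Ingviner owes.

$213,301

Liquidated damages (equal amount): $79,980
Penalty days: min(35, 45) = 35
Waiting-time penalty: 35 × $970 = $33,950
Subtotal: $79,980 + $79,980 + $33,950 = $193,910
Attorney fees: 10% of $193,910 = $19,391
Total award: $193,910 + $19,391 = $213,301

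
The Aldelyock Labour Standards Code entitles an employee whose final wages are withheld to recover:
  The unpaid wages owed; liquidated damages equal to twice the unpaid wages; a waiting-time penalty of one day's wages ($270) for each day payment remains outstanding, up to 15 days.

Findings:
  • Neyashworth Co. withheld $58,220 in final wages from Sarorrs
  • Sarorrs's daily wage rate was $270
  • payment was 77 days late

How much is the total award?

Total award: $178,710

Doubled: 2 × $58,220 = $116,440
Penalty days: min(77, 15) = 15
Waiting-time penalty: 15 × $270 = $4,050
Total award: $58,220 + $116,440 + $4,050 = $178,710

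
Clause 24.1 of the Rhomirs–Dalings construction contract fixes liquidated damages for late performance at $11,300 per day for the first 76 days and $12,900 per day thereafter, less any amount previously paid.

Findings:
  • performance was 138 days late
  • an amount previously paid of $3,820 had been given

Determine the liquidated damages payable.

$1,654,780

First 76 days: 76 × $11,300 = $858,800
Remaining days: (138 − 76) × $12,900 = $799,800
Accrued per-day damages: $858,800 + $799,800 = $1,658,600
Less amount previously paid: $1,658,600 − $3,820 = $1,654,780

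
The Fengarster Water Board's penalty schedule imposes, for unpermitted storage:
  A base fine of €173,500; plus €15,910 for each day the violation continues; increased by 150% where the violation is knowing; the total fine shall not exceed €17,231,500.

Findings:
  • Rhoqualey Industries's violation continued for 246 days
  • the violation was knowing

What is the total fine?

€10,218,400

Per-day component: 246 × €15,910 = €3,913,860
Base plus per-day: €173,500 + €3,913,860 = €4,087,360
Enhancement: 150% of €4,087,360 = €6,131,040
Enhanced fine: €4,087,360 + €6,131,040 = €10,218,400
Cap at €17,231,500: €10,218,400 is within the cap, no reduction.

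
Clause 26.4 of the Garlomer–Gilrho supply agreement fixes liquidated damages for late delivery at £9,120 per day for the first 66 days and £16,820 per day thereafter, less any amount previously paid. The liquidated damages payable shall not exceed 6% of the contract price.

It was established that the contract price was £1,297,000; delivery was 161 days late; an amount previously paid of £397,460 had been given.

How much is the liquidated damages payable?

£77,820

First 66 days: 66 × £9,120 = £601,920
Remaining days: (161 − 66) × £16,820 = £1,597,900
Accrued per-day damages: £601,920 + £1,597,900 = £2,199,820
Less amount previously paid: £2,199,820 − £397,460 = £1,802,360
Cap: 6% of £1,297,000 = £77,820
Cap at £77,820: £1,802,360 exceeds the cap → £77,820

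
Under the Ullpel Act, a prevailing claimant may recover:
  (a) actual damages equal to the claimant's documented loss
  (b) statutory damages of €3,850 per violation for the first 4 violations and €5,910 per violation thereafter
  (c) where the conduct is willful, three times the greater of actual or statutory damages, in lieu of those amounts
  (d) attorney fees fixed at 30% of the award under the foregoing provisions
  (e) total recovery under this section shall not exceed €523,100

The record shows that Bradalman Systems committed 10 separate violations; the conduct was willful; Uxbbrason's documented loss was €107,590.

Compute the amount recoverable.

Total recovery: €419,601

First 4 violations: 4 × €3,850 = €15,400
Remaining violations: (10 − 4) × €5,910 = €35,460
Statutory damages: €15,400 + €35,460 = €50,860
Greater of actual damages (€107,590) or statutory damages (€50,860): €107,590
Trebled: 3 × €107,590 = €322,770
Attorney fees: 30% of €322,770 = €96,831
Total before cap: €322,770 + €96,831 = €419,601
Cap at €523,100: €419,601 is within the cap, no reduction.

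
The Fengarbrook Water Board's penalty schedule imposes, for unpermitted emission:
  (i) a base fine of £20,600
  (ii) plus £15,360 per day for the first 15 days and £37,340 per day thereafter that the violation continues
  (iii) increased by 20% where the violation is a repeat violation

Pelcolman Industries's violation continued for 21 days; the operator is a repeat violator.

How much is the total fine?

First 15 days: 15 × £15,360 = £230,400
Remaining days: (21 − 15) × £37,340 = £224,040
Per-day component: £230,400 + £224,040 = £454,440
Base plus per-day: £20,600 + £454,440 = £475,040
Enhancement: 20% of £475,040 = £95,008
Enhanced fine: £475,040 + £95,008 = £570,048

£570,048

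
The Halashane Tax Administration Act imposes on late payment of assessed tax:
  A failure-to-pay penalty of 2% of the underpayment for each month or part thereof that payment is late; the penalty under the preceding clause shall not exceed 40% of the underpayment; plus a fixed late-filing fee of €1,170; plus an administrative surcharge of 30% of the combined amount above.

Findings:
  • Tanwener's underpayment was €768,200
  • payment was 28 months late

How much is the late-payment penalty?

€400,985

Accrued rate: 2% × 28 = 56%, capped at 40% → 40%
Failure-to-pay penalty: 40% of €768,200 = €307,280
Penalty before surcharge: €307,280 + €1,170 = €308,450
Administrative surcharge: 30% of €308,450 = €92,535
Total penalty: €308,450 + €92,535 = €400,985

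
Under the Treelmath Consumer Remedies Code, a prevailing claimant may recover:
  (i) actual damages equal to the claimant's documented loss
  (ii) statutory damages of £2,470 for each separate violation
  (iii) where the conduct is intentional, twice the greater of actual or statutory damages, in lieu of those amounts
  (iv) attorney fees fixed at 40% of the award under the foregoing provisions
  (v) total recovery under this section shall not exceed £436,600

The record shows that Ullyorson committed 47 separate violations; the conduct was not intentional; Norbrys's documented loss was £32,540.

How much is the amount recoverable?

Statutory damages: 47 × £2,470 = £116,090
Conduct not intentional: the in-lieu enhancement does not apply.
Actual plus statutory damages: £32,540 + £116,090 = £148,630
Attorney fees: 40% of £148,630 = £59,452
Total before cap: £148,630 + £59,452 = £208,082
Cap at £436,600: £208,082 is within the cap, no reduction.

£208,082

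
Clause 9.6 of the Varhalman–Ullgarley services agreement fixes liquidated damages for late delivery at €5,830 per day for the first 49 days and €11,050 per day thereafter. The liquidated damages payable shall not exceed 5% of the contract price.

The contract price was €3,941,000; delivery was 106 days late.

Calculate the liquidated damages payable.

First 49 days: 49 × €5,830 = €285,670
Remaining days: (106 − 49) × €11,050 = €629,850
Accrued per-day damages: €285,670 + €629,850 = €915,520
Cap: 5% of €3,941,000 = €197,050
Cap at €197,050: €915,520 exceeds the cap → €197,050

€197,050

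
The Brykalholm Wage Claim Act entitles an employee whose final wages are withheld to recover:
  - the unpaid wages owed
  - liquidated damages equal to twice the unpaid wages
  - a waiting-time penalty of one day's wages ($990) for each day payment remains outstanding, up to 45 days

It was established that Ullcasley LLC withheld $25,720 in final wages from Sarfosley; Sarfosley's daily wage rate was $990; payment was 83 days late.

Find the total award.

Doubled: 2 × $25,720 = $51,440
Penalty days: min(83, 45) = 45
Waiting-time penalty: 45 × $990 = $44,550
Total award: $25,720 + $51,440 + $44,550 = $121,710

$121,710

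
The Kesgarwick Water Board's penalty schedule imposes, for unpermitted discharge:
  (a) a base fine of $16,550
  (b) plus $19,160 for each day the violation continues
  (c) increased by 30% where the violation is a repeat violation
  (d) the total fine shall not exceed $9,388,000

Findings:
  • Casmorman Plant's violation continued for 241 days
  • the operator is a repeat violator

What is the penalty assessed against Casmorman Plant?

$6,024,343

Per-day component: 241 × $19,160 = $4,617,560
Base plus per-day: $16,550 + $4,617,560 = $4,634,110
Enhancement: 30% of $4,634,110 = $1,390,233
Enhanced fine: $4,634,110 + $1,390,233 = $6,024,343
Cap at $9,388,000: $6,024,343 is within the cap, no reduction.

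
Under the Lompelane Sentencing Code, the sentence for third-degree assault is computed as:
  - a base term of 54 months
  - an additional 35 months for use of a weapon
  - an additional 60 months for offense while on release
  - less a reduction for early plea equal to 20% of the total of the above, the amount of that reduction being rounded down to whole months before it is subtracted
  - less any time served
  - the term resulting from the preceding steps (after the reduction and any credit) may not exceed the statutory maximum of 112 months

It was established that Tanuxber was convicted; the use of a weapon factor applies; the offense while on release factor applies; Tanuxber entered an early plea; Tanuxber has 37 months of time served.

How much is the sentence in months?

Sentence: 83 months

Use of a weapon enhancement: +35 months
Offense while on release enhancement: +60 months
Adjusted term: 54 months + 35 months + 60 months = 149 months
Early plea reduction: 20% of 149 months = 29 months (rounded down)
After reduction: 149 − 29 = 120 months
Less time served: 120 months − 37 months = 83 months
Cap at 112 months: 83 months is within the cap, no reduction.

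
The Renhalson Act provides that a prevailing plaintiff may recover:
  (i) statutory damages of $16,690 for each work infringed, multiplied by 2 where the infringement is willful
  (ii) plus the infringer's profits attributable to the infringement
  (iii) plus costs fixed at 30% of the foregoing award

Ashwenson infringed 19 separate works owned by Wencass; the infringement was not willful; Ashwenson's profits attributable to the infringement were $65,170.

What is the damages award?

Statutory damages: 19 × $16,690 = $317,110
Infringement not willful: no ×2 enhancement.
Combined award: $317,110 + $65,170 = $382,280
Costs: 30% of $382,280 = $114,684
Award plus costs: $382,280 + $114,684 = $496,964

$496,964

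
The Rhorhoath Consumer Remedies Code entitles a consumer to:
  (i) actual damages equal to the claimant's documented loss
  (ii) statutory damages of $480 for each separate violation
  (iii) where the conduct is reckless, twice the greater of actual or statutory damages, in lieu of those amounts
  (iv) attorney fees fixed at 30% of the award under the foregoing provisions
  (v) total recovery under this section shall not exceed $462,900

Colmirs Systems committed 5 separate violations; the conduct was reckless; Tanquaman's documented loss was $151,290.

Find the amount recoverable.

Statutory damages: 5 × $480 = $2,400
Greater of actual damages ($151,290) or statutory damages ($2,400): $151,290
Doubled: 2 × $151,290 = $302,580
Attorney fees: 30% of $302,580 = $90,774
Total before cap: $302,580 + $90,774 = $393,354
Cap at $462,900: $393,354 is within the cap, no reduction.

$393,354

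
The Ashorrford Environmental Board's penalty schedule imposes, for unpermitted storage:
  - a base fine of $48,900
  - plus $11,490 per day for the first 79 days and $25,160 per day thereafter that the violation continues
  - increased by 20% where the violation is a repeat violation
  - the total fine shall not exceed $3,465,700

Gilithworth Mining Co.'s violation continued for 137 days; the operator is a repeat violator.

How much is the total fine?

First 79 days: 79 × $11,490 = $907,710
Remaining days: (137 − 79) × $25,160 = $1,459,280
Per-day component: $907,710 + $1,459,280 = $2,366,990
Base plus per-day: $48,900 + $2,366,990 = $2,415,890
Enhancement: 20% of $2,415,890 = $483,178
Enhanced fine: $2,415,890 + $483,178 = $2,899,068
Cap at $3,465,700: $2,899,068 is within the cap, no reduction.

$2,899,068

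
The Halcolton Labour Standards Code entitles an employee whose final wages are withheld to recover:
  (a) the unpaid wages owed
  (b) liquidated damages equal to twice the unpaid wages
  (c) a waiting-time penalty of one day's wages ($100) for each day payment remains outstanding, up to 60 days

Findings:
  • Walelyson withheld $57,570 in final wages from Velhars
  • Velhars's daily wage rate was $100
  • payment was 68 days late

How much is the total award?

Doubled: 2 × $57,570 = $115,140
Penalty days: min(68, 60) = 60
Waiting-time penalty: 60 × $100 = $6,000
Total award: $57,570 + $115,140 + $6,000 = $178,710

$178,710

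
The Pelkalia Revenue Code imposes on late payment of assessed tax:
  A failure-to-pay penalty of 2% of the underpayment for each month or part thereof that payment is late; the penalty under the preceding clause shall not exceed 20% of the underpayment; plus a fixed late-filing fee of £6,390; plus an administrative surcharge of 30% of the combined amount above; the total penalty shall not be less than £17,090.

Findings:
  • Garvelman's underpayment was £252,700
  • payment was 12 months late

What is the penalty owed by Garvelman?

£74,009

Accrued rate: 2% × 12 = 24%, capped at 20% → 20%
Failure-to-pay penalty: 20% of £252,700 = £50,540
Penalty before surcharge: £50,540 + £6,390 = £56,930
Administrative surcharge: 30% of £56,930 = £17,079
Total penalty: £56,930 + £17,079 = £74,009
Minimum £17,090: £74,009 meets the minimum, no increase.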